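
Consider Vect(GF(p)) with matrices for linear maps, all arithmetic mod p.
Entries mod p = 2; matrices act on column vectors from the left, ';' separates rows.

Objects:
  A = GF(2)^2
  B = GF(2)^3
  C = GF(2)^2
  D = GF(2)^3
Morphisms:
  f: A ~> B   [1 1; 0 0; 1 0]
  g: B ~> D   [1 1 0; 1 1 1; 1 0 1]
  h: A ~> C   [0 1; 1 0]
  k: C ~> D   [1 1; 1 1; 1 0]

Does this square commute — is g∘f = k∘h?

Along f;g (path 1):
  e0=⟨1,0⟩ f~>⟨1,0,1⟩ g~>⟨1,0,0⟩
  e1=⟨0,1⟩ f~>⟨1,0,0⟩ g~>⟨1,1,1⟩
  result₁ = [1 1; 0 1; 0 1]
Along h;k (path 2):
  e0=⟨1,0⟩ h~>⟨0,1⟩ k~>⟨1,1,0⟩
  e1=⟨0,1⟩ h~>⟨1,0⟩ k~>⟨1,1,1⟩
  result₂ = [1 1; 1 1; 0 1]
Equal? differ; not commutative

Answer: DOES NOT COMMUTE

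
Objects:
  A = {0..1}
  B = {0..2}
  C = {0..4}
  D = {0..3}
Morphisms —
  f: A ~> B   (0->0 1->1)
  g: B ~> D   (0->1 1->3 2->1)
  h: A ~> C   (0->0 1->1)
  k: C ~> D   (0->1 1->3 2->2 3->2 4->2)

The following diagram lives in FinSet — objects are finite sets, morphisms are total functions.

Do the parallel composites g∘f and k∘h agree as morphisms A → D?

Answer: COMMUTES

Work:
1) trace f;g:
  0 f~>0 g~>1
  1 f~>1 g~>3
  result₁ = (0->1 1->3)
2) trace h;k:
  0 h~>0 k~>1
  1 h~>1 k~>3
  result₂ = (0->1 1->3)
Equal? equal; square commutes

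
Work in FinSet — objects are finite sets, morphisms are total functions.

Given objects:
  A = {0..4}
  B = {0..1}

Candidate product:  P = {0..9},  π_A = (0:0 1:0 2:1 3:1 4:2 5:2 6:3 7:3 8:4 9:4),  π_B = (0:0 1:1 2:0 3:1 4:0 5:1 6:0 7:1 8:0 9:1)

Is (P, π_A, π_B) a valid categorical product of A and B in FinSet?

|A|·|B| = 5·2 = 10;  |P| = 10
Check the pairing map k ↦ (π_A(k), π_B(k)):
  0 : (0,0)
  1 : (0,1)
  2 : (1,0)
  3 : (1,1)
  4 : (2,0)
  5 : (2,1)
  6 : (3,0)
  7 : (3,1)
  8 : (4,0)
  9 : (4,1)
distinct pairs in image: 10 / 10 needed
  → bijection onto A×B; projections well-typed.

Answer: VALID PRODUCT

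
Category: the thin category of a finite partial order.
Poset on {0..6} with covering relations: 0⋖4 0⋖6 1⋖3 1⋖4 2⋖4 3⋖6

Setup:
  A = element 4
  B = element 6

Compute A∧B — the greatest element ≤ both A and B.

Answer: NO MEET EXISTS

Derivation:
{x : x<=A ∧ x<=B} = {0,1}  (A=4, B=6)
  maximal lower bounds 0 and 1 are incomparable: neither 0<=1 nor 1<=0
→ no greatest lower bound exists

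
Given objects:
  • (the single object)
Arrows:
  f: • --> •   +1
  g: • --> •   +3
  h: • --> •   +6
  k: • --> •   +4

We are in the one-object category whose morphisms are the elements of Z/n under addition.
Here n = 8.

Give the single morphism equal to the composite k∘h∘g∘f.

  0 +1≡1 +3≡4 +6≡2 +4≡6  (mod 8)
composite: +6

Answer: +6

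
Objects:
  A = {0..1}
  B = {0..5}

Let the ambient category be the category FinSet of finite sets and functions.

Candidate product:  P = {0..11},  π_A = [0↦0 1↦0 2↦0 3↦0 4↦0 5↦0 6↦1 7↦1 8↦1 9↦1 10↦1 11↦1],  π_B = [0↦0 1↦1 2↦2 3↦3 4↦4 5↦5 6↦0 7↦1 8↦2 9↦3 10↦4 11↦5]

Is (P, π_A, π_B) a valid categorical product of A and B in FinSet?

Answer: VALID PRODUCT

Work:
|A|·|B| = 2·6 = 12;  |P| = 12
Check the pairing map k ↦ (π_A(k), π_B(k)):
  0 ↦ (0,0)
  1 ↦ (0,1)
  2 ↦ (0,2)
  3 ↦ (0,3)
  4 ↦ (0,4)
  5 ↦ (0,5)
  6 ↦ (1,0)
  7 ↦ (1,1)
  8 ↦ (1,2)
  9 ↦ (1,3)
  10 ↦ (1,4)
  11 ↦ (1,5)
distinct pairs in image: 12 / 12 needed
  → bijection onto A×B; projections well-typed.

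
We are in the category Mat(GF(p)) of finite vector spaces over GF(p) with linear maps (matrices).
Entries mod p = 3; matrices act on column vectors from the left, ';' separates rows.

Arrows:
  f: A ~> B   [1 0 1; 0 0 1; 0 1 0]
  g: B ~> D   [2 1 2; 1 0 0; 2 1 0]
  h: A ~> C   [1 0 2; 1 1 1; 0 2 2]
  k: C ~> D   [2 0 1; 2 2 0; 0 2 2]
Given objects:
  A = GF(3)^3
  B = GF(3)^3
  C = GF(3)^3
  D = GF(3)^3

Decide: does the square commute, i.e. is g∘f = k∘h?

Along f;g (path 1):
  e0=[1,0,0] f~>[1,0,0] g~>[2,1,2]
  e1=[0,1,0] f~>[0,0,1] g~>[2,0,0]
  e2=[0,0,1] f~>[1,1,0] g~>[0,1,0]
  composite₁ = [2 2 0; 1 0 1; 2 0 0]
Along h;k (path 2):
  e0=[1,0,0] h~>[1,1,0] k~>[2,1,2]
  e1=[0,1,0] h~>[0,1,2] k~>[2,2,0]
  e2=[0,0,1] h~>[2,1,2] k~>[0,0,0]
  composite₂ = [2 2 0; 1 2 0; 2 0 0]
Equal? NO — does not commute

Answer: DOES NOT COMMUTE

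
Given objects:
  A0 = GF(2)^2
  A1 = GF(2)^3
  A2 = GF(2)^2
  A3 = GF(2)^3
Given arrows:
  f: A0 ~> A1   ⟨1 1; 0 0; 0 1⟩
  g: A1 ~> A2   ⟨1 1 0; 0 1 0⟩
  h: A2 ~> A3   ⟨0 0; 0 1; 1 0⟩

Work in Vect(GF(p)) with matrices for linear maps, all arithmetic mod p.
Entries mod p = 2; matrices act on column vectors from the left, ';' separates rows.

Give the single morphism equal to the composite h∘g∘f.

  e0=[1,0] f~>[1,0,0] g~>[1,0] h~>[0,0,1]
  e1=[0,1] f~>[1,0,1] g~>[1,0] h~>[0,0,1]
⟦path⟧: ⟨0 0; 0 0; 1 1⟩

Answer: ⟨0 0; 0 0; 1 1⟩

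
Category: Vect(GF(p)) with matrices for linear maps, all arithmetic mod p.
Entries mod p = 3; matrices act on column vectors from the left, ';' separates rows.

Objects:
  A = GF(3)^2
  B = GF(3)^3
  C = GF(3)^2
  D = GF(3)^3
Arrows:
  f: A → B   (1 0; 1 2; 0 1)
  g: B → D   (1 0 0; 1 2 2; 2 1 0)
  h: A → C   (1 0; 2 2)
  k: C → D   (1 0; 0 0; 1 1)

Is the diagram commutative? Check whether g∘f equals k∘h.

Answer: COMMUTES

Derivation:
Path 1 = f;g:
  e0=(1,0) f→(1,1,0) g→(1,0,0)
  e1=(0,1) f→(0,2,1) g→(0,0,2)
  ⟦path⟧₁ = (1 0; 0 0; 0 2)
Path 2 = h;k:
  e0=(1,0) h→(1,2) k→(1,0,0)
  e1=(0,1) h→(0,2) k→(0,0,2)
  ⟦path⟧₂ = (1 0; 0 0; 0 2)
Equal? same morphism ✓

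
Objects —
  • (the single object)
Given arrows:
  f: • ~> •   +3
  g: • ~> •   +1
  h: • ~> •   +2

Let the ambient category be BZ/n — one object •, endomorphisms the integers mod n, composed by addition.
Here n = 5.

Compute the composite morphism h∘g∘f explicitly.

Answer: +1

Work:
  0 +3≡3 +1≡4 +2≡1  (mod 5)
composite: +1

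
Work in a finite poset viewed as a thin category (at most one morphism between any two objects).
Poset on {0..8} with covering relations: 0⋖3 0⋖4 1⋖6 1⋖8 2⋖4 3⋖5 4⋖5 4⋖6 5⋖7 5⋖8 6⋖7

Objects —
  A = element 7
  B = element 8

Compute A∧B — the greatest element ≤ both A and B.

Lower bounds of A=7 and B=8: {0,1,2,3,4,5}
  maximal lower bounds 1 and 5 are incomparable: neither 1<=5 nor 5<=1
→ no greatest lower bound exists

Answer: NO MEET EXISTS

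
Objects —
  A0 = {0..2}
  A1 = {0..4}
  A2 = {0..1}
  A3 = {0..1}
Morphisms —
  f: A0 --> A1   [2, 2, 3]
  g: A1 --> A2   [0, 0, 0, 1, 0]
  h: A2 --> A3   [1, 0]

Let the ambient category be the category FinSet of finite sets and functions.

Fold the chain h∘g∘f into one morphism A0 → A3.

  0 f-->2 g-->0 h-->1
  1 f-->2 g-->0 h-->1
  2 f-->3 g-->1 h-->0
result: [1, 1, 0]

Answer: [1, 1, 0]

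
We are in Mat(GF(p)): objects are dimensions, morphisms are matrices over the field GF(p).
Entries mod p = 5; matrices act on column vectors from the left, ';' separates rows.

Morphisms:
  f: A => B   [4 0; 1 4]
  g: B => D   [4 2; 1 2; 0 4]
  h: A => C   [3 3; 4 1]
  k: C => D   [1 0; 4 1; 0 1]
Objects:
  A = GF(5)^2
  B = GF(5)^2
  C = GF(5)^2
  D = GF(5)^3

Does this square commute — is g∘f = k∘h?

Along f;g (path 1):
  e0=(1,0) f=>(4,1) g=>(3,1,4)
  e1=(0,1) f=>(0,4) g=>(3,3,1)
  result₁ = [3 3; 1 3; 4 1]
Along h;k (path 2):
  e0=(1,0) h=>(3,4) k=>(3,1,4)
  e1=(0,1) h=>(3,1) k=>(3,3,1)
  result₂ = [3 3; 1 3; 4 1]
Equal? YES — commutes

Answer: COMMUTES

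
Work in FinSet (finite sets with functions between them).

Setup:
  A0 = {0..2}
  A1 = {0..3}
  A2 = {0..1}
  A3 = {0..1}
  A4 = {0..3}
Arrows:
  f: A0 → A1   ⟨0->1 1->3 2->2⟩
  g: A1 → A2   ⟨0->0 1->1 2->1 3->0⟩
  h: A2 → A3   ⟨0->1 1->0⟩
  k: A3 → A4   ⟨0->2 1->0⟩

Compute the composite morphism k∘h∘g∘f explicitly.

  0 f→1 g→1 h→0 k→2
  1 f→3 g→0 h→1 k→0
  2 f→2 g→1 h→0 k→2
composite: ⟨0->2 1->0 2->2⟩

Answer: ⟨0->2 1->0 2->2⟩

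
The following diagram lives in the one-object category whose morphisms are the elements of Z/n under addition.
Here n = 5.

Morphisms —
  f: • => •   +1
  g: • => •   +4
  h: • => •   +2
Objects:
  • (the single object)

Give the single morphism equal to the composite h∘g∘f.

Answer: +2

Derivation:
  0 +1≡1 +4≡0 +2≡2  (mod 5)
composite: +2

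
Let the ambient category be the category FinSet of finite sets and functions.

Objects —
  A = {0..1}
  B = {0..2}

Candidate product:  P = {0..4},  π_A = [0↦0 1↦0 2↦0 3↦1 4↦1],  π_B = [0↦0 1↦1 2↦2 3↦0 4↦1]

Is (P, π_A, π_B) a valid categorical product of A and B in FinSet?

Answer: NOT A VALID PRODUCT — |P|=5 ≠ |A|·|B|=6

Work:
|A|·|B| = 2·3 = 6;  |P| = 5
  → cardinalities differ; no bijection possible.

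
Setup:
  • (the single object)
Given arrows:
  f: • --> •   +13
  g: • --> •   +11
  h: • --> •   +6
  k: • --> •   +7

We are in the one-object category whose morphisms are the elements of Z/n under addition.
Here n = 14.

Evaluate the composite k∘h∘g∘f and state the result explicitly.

  0 +13≡13 +11≡10 +6≡2 +7≡9  (mod 14)
composite: +9

Answer: +9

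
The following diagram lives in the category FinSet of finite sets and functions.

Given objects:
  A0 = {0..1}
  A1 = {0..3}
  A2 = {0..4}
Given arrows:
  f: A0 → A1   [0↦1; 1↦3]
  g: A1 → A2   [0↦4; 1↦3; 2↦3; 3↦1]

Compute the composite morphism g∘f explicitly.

  0 f→1 g→3
  1 f→3 g→1
result: [0↦3; 1↦1]

Answer: [0↦3; 1↦1]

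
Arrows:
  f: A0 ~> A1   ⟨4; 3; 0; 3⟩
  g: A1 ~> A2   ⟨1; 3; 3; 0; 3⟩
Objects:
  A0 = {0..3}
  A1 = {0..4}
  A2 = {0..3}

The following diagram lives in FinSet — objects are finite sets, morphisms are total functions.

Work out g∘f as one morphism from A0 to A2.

  0 f~>4 g~>3
  1 f~>3 g~>0
  2 f~>0 g~>1
  3 f~>3 g~>0
⟦path⟧: ⟨3; 0; 1; 0⟩

Answer: ⟨3; 0; 1; 0⟩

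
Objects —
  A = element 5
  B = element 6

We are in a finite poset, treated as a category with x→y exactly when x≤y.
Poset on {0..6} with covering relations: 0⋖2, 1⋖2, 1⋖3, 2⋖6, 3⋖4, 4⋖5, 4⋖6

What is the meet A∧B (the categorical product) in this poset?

Answer: A∧B = 4

Derivation:
{x : x⊑A ∧ x⊑B} = {1,3,4}  (A=5, B=6)
  1 ⊑ 4
  3 ⊑ 4
  4 ⊑ 4
glb = 4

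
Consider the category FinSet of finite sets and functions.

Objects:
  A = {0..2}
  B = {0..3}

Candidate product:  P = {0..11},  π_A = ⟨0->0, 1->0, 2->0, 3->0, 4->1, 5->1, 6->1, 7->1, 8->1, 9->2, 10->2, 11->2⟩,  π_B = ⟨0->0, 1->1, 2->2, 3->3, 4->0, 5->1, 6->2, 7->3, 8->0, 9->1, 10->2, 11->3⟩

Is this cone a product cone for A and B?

|A|·|B| = 3·4 = 12;  |P| = 12
Check the pairing map k ↦ (π_A(k), π_B(k)):
  0 -> (0,0)
  1 -> (0,1)
  2 -> (0,2)
  3 -> (0,3)
  4 -> (1,0)
  5 -> (1,1)
  6 -> (1,2)
  7 -> (1,3)
  8 -> (1,0)  ✗ repeats pair of k=4
  9 -> (2,1)
  10 -> (2,2)
  11 -> (2,3)
distinct pairs in image: 11 / 12 needed
  → (1,0) hit at k=4 and k=8

Answer: NOT A VALID PRODUCT — duplicate pair at indices 4,8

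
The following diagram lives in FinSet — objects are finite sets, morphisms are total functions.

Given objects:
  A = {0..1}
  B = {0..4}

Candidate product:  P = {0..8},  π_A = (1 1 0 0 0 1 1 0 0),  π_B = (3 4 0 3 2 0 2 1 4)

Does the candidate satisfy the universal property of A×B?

|A|·|B| = 2·5 = 10;  |P| = 9
  → cardinalities differ; no bijection possible.

Answer: NOT A VALID PRODUCT — |P|=9 ≠ |A|·|B|=10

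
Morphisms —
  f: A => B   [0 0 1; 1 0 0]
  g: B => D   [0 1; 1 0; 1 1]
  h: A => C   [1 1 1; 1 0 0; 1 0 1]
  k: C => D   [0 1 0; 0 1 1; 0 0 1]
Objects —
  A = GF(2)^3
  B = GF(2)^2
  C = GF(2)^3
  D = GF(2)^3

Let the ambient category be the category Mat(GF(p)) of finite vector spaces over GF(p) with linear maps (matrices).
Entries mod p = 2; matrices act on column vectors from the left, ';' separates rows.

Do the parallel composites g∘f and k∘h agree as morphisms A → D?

Answer: COMMUTES

Work:
Path 1 = f;g:
  e0=[1,0,0] f=>[0,1] g=>[1,0,1]
  e1=[0,1,0] f=>[0,0] g=>[0,0,0]
  e2=[0,0,1] f=>[1,0] g=>[0,1,1]
  ⟦path⟧₁ = [1 0 0; 0 0 1; 1 0 1]
Path 2 = h;k:
  e0=[1,0,0] h=>[1,1,1] k=>[1,0,1]
  e1=[0,1,0] h=>[1,0,0] k=>[0,0,0]
  e2=[0,0,1] h=>[1,0,1] k=>[0,1,1]
  ⟦path⟧₂ = [1 0 0; 0 0 1; 1 0 1]
Equal? equal; square commutes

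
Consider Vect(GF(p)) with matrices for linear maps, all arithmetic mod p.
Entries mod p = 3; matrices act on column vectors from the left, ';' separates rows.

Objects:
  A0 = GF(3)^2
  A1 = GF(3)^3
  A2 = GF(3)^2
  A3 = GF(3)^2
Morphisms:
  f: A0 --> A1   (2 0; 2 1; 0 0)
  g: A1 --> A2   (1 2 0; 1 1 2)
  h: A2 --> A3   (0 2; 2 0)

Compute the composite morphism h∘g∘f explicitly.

  e0=(1,0) f-->(2,2,0) g-->(0,1) h-->(2,0)
  e1=(0,1) f-->(0,1,0) g-->(2,1) h-->(2,1)
composite: (2 2; 0 1)

Answer: (2 2; 0 1)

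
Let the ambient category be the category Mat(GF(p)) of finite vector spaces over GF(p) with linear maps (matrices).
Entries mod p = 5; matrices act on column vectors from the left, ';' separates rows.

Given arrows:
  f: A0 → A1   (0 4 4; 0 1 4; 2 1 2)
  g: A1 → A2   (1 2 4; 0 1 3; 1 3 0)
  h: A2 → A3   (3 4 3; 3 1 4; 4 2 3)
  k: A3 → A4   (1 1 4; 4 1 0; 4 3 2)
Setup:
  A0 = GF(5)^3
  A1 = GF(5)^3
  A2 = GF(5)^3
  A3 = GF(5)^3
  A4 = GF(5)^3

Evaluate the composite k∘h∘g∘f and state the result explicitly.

Answer: (4 0 4; 2 0 1; 0 2 0)

Derivation:
  e0=(1,0,0) f→(0,0,2) g→(3,1,0) h→(3,0,4) k→(4,2,0)
  e1=(0,1,0) f→(4,1,1) g→(0,4,2) h→(2,2,4) k→(0,0,2)
  e2=(0,0,1) f→(4,4,2) g→(0,0,1) h→(3,4,3) k→(4,1,0)
result: (4 0 4; 2 0 1; 0 2 0)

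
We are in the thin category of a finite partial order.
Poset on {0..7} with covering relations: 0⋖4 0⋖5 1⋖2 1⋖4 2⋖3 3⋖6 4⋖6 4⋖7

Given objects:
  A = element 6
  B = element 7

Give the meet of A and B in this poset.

Answer: A∧B = 4

Work:
Common predecessors of 6,7: {0,1,4}
  0 ⊑ 4
  1 ⊑ 4
  4 ⊑ 4
glb = 4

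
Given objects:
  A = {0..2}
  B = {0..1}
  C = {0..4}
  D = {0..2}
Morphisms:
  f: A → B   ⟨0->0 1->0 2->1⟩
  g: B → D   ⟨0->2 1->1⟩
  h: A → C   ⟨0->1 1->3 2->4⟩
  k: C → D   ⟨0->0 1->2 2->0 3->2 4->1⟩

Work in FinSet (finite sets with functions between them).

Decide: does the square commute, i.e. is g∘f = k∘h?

Answer: COMMUTES

Work:
Along f;g (path 1):
  0 f→0 g→2
  1 f→0 g→2
  2 f→1 g→1
  ⟦path⟧₁ = ⟨0->2 1->2 2->1⟩
Along h;k (path 2):
  0 h→1 k→2
  1 h→3 k→2
  2 h→4 k→1
  ⟦path⟧₂ = ⟨0->2 1->2 2->1⟩
Equal? YES — commutes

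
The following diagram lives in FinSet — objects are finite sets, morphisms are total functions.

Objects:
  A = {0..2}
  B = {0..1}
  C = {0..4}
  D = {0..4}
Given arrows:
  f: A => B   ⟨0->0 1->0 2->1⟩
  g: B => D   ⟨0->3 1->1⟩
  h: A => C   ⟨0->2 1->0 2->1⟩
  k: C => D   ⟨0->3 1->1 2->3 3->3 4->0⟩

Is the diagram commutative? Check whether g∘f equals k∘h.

Answer: COMMUTES

Trace:
1) trace f;g:
  0 f=>0 g=>3
  1 f=>0 g=>3
  2 f=>1 g=>1
  composite₁ = ⟨0->3 1->3 2->1⟩
2) trace h;k:
  0 h=>2 k=>3
  1 h=>0 k=>3
  2 h=>1 k=>1
  composite₂ = ⟨0->3 1->3 2->1⟩
Equal? equal; square commutes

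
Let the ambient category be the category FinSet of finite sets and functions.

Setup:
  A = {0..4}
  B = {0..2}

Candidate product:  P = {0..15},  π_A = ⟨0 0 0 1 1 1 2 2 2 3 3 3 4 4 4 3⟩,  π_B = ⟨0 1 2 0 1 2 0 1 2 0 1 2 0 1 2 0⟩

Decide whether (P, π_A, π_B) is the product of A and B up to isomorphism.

Answer: NOT A VALID PRODUCT — |P|=16 ≠ |A|·|B|=15

Derivation:
|A|·|B| = 5·3 = 15;  |P| = 16
  → cardinalities differ; no bijection possible.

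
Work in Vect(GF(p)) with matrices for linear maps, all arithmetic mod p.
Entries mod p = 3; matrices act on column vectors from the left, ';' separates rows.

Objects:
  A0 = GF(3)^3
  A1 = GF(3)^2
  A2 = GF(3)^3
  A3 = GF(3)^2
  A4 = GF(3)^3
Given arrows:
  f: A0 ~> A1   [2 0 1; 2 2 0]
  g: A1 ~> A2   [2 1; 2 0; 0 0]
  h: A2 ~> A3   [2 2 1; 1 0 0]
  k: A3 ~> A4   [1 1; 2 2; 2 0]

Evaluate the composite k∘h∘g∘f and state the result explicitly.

  e0=(1,0,0) f~>(2,2) g~>(0,1,0) h~>(2,0) k~>(2,1,1)
  e1=(0,1,0) f~>(0,2) g~>(2,0,0) h~>(1,2) k~>(0,0,2)
  e2=(0,0,1) f~>(1,0) g~>(2,2,0) h~>(2,2) k~>(1,2,1)
composite: [2 0 1; 1 0 2; 1 2 1]

Answer: [2 0 1; 1 0 2; 1 2 1]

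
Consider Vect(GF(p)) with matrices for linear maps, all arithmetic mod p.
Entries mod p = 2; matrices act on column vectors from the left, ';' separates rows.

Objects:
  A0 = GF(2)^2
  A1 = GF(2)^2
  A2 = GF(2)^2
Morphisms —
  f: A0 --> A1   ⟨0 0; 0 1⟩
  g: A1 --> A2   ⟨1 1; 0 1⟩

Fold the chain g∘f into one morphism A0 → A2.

Answer: ⟨0 1; 0 1⟩

Derivation:
  e0=[1,0] f-->[0,0] g-->[0,0]
  e1=[0,1] f-->[0,1] g-->[1,1]
result: ⟨0 1; 0 1⟩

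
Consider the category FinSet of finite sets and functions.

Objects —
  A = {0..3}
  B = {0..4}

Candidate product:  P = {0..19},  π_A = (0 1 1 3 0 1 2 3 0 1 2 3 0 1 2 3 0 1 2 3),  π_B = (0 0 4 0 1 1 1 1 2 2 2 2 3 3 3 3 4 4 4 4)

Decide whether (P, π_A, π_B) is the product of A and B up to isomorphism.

Answer: NOT A VALID PRODUCT — duplicate pair at indices 17,2

Work:
|A|·|B| = 4·5 = 20;  |P| = 20
Check the pairing map k ↦ (π_A(k), π_B(k)):
  0 : (0,0)
  1 : (1,0)
  2 : (1,4)
  3 : (3,0)
  4 : (0,1)
  5 : (1,1)
  6 : (2,1)
  7 : (3,1)
  8 : (0,2)
  9 : (1,2)
  10 : (2,2)
  11 : (3,2)
  12 : (0,3)
  13 : (1,3)
  14 : (2,3)
  15 : (3,3)
  16 : (0,4)
  17 : (1,4)  ✗ repeats pair of k=2
  18 : (2,4)
  19 : (3,4)
distinct pairs in image: 19 / 20 needed
  → (1,4) hit at k=2 and k=17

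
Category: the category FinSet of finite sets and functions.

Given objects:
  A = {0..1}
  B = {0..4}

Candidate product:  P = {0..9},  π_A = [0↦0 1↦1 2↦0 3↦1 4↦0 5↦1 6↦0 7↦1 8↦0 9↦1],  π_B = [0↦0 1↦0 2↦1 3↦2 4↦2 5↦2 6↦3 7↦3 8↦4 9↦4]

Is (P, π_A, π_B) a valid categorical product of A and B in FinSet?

|A|·|B| = 2·5 = 10;  |P| = 10
Check the pairing map k ↦ (π_A(k), π_B(k)):
  0 ↦ (0,0)
  1 ↦ (1,0)
  2 ↦ (0,1)
  3 ↦ (1,2)
  4 ↦ (0,2)
  5 ↦ (1,2)  ✗ repeats pair of k=3
  6 ↦ (0,3)
  7 ↦ (1,3)
  8 ↦ (0,4)
  9 ↦ (1,4)
distinct pairs in image: 9 / 10 needed
  → (1,2) hit at k=3 and k=5

Answer: NOT A VALID PRODUCT — duplicate pair at indices 5,3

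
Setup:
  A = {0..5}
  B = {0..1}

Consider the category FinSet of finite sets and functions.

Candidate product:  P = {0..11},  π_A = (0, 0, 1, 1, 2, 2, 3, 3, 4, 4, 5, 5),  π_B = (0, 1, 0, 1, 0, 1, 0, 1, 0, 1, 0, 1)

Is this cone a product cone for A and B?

|A|·|B| = 6·2 = 12;  |P| = 12
Check the pairing map k ↦ (π_A(k), π_B(k)):
  0 : (0,0)
  1 : (0,1)
  2 : (1,0)
  3 : (1,1)
  4 : (2,0)
  5 : (2,1)
  6 : (3,0)
  7 : (3,1)
  8 : (4,0)
  9 : (4,1)
  10 : (5,0)
  11 : (5,1)
distinct pairs in image: 12 / 12 needed
  → bijection onto A×B; projections well-typed.

Answer: VALID PRODUCT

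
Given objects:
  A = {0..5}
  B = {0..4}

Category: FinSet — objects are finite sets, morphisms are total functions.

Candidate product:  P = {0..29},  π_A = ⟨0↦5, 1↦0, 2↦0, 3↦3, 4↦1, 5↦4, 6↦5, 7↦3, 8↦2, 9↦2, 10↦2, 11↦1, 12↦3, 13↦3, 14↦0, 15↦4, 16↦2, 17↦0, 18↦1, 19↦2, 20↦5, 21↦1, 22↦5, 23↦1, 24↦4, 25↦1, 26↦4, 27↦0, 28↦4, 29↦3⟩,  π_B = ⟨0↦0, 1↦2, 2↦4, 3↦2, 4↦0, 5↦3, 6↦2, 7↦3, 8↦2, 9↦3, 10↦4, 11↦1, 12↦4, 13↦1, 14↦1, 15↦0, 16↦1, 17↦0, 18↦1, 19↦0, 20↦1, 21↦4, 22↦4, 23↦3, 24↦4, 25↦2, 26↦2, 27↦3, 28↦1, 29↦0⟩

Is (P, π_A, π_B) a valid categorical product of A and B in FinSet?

|A|·|B| = 6·5 = 30;  |P| = 30
Check the pairing map k ↦ (π_A(k), π_B(k)):
  0 ↦ (5,0)
  1 ↦ (0,2)
  2 ↦ (0,4)
  3 ↦ (3,2)
  4 ↦ (1,0)
  5 ↦ (4,3)
  6 ↦ (5,2)
  7 ↦ (3,3)
  8 ↦ (2,2)
  9 ↦ (2,3)
  10 ↦ (2,4)
  11 ↦ (1,1)
  12 ↦ (3,4)
  13 ↦ (3,1)
  14 ↦ (0,1)
  15 ↦ (4,0)
  16 ↦ (2,1)
  17 ↦ (0,0)
  18 ↦ (1,1)  ✗ repeats pair of k=11
  19 ↦ (2,0)
  20 ↦ (5,1)
  21 ↦ (1,4)
  22 ↦ (5,4)
  23 ↦ (1,3)
  24 ↦ (4,4)
  25 ↦ (1,2)
  26 ↦ (4,2)
  27 ↦ (0,3)
  28 ↦ (4,1)
  29 ↦ (3,0)
distinct pairs in image: 29 / 30 needed
  → (1,1) hit at k=11 and k=18

Answer: NOT A VALID PRODUCT — duplicate pair at indices 11,18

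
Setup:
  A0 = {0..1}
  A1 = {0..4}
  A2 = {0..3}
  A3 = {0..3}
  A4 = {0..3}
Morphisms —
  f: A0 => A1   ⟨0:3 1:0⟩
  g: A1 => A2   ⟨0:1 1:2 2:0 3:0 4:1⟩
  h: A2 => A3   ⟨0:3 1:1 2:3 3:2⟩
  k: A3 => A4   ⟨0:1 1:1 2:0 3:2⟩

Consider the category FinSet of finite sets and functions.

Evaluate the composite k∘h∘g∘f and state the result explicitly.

Answer: ⟨0:2 1:1⟩

Derivation:
  0 f=>3 g=>0 h=>3 k=>2
  1 f=>0 g=>1 h=>1 k=>1
⟦path⟧: ⟨0:2 1:1⟩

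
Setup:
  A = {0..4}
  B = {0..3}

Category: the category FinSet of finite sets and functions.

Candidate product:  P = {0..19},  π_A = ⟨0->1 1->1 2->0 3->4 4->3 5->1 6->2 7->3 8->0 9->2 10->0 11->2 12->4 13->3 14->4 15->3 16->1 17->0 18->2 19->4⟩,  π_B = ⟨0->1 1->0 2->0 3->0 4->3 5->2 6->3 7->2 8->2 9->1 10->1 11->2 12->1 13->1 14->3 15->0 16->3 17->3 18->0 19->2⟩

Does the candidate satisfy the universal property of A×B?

Answer: VALID PRODUCT

Trace:
|A|·|B| = 5·4 = 20;  |P| = 20
Check the pairing map k ↦ (π_A(k), π_B(k)):
  0 -> (1,1)
  1 -> (1,0)
  2 -> (0,0)
  3 -> (4,0)
  4 -> (3,3)
  5 -> (1,2)
  6 -> (2,3)
  7 -> (3,2)
  8 -> (0,2)
  9 -> (2,1)
  10 -> (0,1)
  11 -> (2,2)
  12 -> (4,1)
  13 -> (3,1)
  14 -> (4,3)
  15 -> (3,0)
  16 -> (1,3)
  17 -> (0,3)
  18 -> (2,0)
  19 -> (4,2)
distinct pairs in image: 20 / 20 needed
  → bijection onto A×B; projections well-typed.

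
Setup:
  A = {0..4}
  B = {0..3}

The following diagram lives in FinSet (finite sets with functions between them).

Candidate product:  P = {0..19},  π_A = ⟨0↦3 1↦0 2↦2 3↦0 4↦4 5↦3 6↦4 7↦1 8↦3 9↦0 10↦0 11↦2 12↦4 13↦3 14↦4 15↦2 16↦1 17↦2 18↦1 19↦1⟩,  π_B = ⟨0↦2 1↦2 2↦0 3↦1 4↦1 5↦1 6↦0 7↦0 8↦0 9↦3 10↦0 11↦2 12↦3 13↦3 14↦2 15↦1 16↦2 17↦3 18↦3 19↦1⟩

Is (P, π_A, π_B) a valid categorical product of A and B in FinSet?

Answer: VALID PRODUCT

Derivation:
|A|·|B| = 5·4 = 20;  |P| = 20
Check the pairing map k ↦ (π_A(k), π_B(k)):
  0 ↦ (3,2)
  1 ↦ (0,2)
  2 ↦ (2,0)
  3 ↦ (0,1)
  4 ↦ (4,1)
  5 ↦ (3,1)
  6 ↦ (4,0)
  7 ↦ (1,0)
  8 ↦ (3,0)
  9 ↦ (0,3)
  10 ↦ (0,0)
  11 ↦ (2,2)
  12 ↦ (4,3)
  13 ↦ (3,3)
  14 ↦ (4,2)
  15 ↦ (2,1)
  16 ↦ (1,2)
  17 ↦ (2,3)
  18 ↦ (1,3)
  19 ↦ (1,1)
distinct pairs in image: 20 / 20 needed
  → bijection onto A×B; projections well-typed.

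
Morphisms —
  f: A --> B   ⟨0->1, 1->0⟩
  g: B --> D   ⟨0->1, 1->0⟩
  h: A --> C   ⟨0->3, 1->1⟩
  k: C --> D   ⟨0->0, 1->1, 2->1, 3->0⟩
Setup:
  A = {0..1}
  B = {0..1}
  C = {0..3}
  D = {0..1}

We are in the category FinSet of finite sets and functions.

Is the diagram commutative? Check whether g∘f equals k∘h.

1) trace f;g:
  0 f-->1 g-->0
  1 f-->0 g-->1
  ⟦path⟧₁ = ⟨0->0, 1->1⟩
2) trace h;k:
  0 h-->3 k-->0
  1 h-->1 k-->1
  ⟦path⟧₂ = ⟨0->0, 1->1⟩
Equal? YES — commutes

Answer: COMMUTES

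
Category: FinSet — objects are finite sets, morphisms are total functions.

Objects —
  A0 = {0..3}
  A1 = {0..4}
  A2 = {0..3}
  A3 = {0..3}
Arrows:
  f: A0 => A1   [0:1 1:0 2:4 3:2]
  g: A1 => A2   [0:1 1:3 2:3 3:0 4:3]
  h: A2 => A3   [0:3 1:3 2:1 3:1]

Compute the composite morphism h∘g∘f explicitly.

Answer: [0:1 1:3 2:1 3:1]

Trace:
  0 f=>1 g=>3 h=>1
  1 f=>0 g=>1 h=>3
  2 f=>4 g=>3 h=>1
  3 f=>2 g=>3 h=>1
result: [0:1 1:3 2:1 3:1]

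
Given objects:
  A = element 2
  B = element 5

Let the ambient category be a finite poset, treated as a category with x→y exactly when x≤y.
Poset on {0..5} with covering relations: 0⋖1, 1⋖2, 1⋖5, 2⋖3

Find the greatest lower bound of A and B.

Common predecessors of 2,5: {0,1}
  0 <= 1
  1 <= 1
glb = 1

Answer: A∧B = 1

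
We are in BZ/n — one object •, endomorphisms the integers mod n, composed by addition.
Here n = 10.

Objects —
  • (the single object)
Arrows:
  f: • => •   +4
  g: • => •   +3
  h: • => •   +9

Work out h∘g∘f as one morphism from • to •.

Answer: +6

Work:
  0 +4≡4 +3≡7 +9≡6  (mod 10)
result: +6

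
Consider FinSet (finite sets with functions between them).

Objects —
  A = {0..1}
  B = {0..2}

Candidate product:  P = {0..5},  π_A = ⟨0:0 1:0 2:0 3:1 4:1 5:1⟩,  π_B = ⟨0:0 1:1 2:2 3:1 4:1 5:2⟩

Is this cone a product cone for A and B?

Answer: NOT A VALID PRODUCT — duplicate pair at indices 4,3

Trace:
|A|·|B| = 2·3 = 6;  |P| = 6
Check the pairing map k ↦ (π_A(k), π_B(k)):
  0 : (0,0)
  1 : (0,1)
  2 : (0,2)
  3 : (1,1)
  4 : (1,1)  ✗ repeats pair of k=3
  5 : (1,2)
distinct pairs in image: 5 / 6 needed
  → (1,1) hit at k=3 and k=4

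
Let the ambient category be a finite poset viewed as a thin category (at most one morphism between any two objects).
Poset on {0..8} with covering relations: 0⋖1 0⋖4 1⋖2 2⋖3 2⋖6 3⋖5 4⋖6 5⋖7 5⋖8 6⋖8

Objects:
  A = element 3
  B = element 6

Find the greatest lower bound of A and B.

Common predecessors of 3,6: {0,1,2}
  0 ≤ 2
  1 ≤ 2
  2 ≤ 2
glb = 2

Answer: A∧B = 2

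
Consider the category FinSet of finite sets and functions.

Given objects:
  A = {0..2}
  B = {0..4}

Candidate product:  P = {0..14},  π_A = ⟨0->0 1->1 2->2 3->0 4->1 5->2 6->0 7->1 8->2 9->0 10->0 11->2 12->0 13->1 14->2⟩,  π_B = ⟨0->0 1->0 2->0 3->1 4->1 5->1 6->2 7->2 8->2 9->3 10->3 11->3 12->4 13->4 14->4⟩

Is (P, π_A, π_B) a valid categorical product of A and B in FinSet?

|A|·|B| = 3·5 = 15;  |P| = 15
Check the pairing map k ↦ (π_A(k), π_B(k)):
  0 -> (0,0)
  1 -> (1,0)
  2 -> (2,0)
  3 -> (0,1)
  4 -> (1,1)
  5 -> (2,1)
  6 -> (0,2)
  7 -> (1,2)
  8 -> (2,2)
  9 -> (0,3)
  10 -> (0,3)  ✗ repeats pair of k=9
  11 -> (2,3)
  12 -> (0,4)
  13 -> (1,4)
  14 -> (2,4)
distinct pairs in image: 14 / 15 needed
  → (0,3) hit at k=9 and k=10

Answer: NOT A VALID PRODUCT — duplicate pair at indices 9,10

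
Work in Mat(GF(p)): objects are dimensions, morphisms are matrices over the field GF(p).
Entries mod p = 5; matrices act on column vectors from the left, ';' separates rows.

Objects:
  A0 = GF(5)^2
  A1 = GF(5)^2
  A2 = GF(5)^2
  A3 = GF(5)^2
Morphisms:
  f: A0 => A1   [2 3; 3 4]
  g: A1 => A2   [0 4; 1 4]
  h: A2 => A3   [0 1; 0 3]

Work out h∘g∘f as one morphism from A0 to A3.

Answer: [4 4; 2 2]

Trace:
  e0=(1,0) f=>(2,3) g=>(2,4) h=>(4,2)
  e1=(0,1) f=>(3,4) g=>(1,4) h=>(4,2)
result: [4 4; 2 2]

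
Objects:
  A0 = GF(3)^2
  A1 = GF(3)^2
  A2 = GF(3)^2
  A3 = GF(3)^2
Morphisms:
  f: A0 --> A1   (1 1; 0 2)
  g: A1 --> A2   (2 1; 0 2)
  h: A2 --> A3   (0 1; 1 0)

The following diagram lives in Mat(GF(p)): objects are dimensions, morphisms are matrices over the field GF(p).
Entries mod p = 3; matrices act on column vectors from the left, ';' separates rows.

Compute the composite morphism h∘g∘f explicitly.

Answer: (0 1; 2 1)

Work:
  e0=[1,0] f-->[1,0] g-->[2,0] h-->[0,2]
  e1=[0,1] f-->[1,2] g-->[1,1] h-->[1,1]
composite: (0 1; 2 1)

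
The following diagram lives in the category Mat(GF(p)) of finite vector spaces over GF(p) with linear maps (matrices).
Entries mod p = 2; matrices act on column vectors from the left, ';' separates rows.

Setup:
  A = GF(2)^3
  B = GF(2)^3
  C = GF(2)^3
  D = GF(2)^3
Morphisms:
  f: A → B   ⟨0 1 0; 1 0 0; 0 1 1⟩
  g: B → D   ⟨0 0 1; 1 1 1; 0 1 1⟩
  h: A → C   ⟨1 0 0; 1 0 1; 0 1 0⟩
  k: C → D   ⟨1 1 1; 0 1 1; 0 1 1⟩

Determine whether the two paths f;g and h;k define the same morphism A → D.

Path 1 = f;g:
  e0=⟨1,0,0⟩ f→⟨0,1,0⟩ g→⟨0,1,1⟩
  e1=⟨0,1,0⟩ f→⟨1,0,1⟩ g→⟨1,0,1⟩
  e2=⟨0,0,1⟩ f→⟨0,0,1⟩ g→⟨1,1,1⟩
  ⟦path⟧₁ = ⟨0 1 1; 1 0 1; 1 1 1⟩
Path 2 = h;k:
  e0=⟨1,0,0⟩ h→⟨1,1,0⟩ k→⟨0,1,1⟩
  e1=⟨0,1,0⟩ h→⟨0,0,1⟩ k→⟨1,1,1⟩
  e2=⟨0,0,1⟩ h→⟨0,1,0⟩ k→⟨1,1,1⟩
  ⟦path⟧₂ = ⟨0 1 1; 1 1 1; 1 1 1⟩
Equal? differ; not commutative

Answer: DOES NOT COMMUTE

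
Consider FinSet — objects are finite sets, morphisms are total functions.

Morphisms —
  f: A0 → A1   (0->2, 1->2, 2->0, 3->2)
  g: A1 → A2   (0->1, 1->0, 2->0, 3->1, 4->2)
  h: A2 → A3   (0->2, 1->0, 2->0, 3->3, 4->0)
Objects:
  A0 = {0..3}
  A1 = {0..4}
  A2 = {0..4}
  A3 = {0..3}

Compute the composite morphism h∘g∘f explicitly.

  0 f→2 g→0 h→2
  1 f→2 g→0 h→2
  2 f→0 g→1 h→0
  3 f→2 g→0 h→2
result: (0->2, 1->2, 2->0, 3->2)

Answer: (0->2, 1->2, 2->0, 3->2)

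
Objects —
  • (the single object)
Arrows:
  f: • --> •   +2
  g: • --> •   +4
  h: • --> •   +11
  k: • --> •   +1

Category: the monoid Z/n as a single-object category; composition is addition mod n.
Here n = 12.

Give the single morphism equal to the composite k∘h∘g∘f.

Answer: +6

Trace:
  0 +2≡2 +4≡6 +11≡5 +1≡6  (mod 12)
result: +6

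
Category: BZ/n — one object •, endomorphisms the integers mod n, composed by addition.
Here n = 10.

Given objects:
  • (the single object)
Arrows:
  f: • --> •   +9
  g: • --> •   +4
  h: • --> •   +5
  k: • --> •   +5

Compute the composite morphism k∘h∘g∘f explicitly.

Answer: +3

Trace:
  0 +9≡9 +4≡3 +5≡8 +5≡3  (mod 10)
result: +3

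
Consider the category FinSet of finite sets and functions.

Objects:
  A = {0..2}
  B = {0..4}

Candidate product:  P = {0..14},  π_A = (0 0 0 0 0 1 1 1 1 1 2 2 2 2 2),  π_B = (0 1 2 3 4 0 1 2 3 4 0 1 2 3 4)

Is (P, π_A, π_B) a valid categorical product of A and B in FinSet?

Answer: VALID PRODUCT

Work:
|A|·|B| = 3·5 = 15;  |P| = 15
Check the pairing map k ↦ (π_A(k), π_B(k)):
  0 -> (0,0)
  1 -> (0,1)
  2 -> (0,2)
  3 -> (0,3)
  4 -> (0,4)
  5 -> (1,0)
  6 -> (1,1)
  7 -> (1,2)
  8 -> (1,3)
  9 -> (1,4)
  10 -> (2,0)
  11 -> (2,1)
  12 -> (2,2)
  13 -> (2,3)
  14 -> (2,4)
distinct pairs in image: 15 / 15 needed
  → bijection onto A×B; projections well-typed.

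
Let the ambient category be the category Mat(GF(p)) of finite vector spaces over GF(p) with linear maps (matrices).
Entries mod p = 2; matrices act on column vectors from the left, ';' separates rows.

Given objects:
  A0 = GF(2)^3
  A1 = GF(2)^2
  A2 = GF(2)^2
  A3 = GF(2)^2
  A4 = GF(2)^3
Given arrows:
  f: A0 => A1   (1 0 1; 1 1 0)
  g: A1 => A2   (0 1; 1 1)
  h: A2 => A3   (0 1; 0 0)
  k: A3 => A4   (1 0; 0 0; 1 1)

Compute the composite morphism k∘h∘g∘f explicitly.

Answer: (0 1 1; 0 0 0; 0 1 1)

Trace:
  e0=[1,0,0] f=>[1,1] g=>[1,0] h=>[0,0] k=>[0,0,0]
  e1=[0,1,0] f=>[0,1] g=>[1,1] h=>[1,0] k=>[1,0,1]
  e2=[0,0,1] f=>[1,0] g=>[0,1] h=>[1,0] k=>[1,0,1]
⟦path⟧: (0 1 1; 0 0 0; 0 1 1)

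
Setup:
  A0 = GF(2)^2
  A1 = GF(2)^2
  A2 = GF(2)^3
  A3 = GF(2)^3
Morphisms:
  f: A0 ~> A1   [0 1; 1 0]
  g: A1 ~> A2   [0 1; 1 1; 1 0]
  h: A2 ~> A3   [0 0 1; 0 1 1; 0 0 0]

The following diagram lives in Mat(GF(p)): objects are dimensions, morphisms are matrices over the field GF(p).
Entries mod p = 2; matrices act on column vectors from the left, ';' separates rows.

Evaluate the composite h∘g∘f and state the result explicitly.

Answer: [0 1; 1 0; 0 0]

Derivation:
  e0=[1,0] f~>[0,1] g~>[1,1,0] h~>[0,1,0]
  e1=[0,1] f~>[1,0] g~>[0,1,1] h~>[1,0,0]
composite: [0 1; 1 0; 0 0]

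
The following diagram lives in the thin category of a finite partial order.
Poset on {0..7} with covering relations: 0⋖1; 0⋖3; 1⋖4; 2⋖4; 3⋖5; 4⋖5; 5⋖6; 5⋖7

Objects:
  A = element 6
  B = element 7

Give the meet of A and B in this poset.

Answer: A∧B = 5

Trace:
Lower bounds of A=6 and B=7: {0,1,2,3,4,5}
  0 ⊑ 5
  1 ⊑ 5
  2 ⊑ 5
  3 ⊑ 5
  4 ⊑ 5
  5 ⊑ 5
glb = 5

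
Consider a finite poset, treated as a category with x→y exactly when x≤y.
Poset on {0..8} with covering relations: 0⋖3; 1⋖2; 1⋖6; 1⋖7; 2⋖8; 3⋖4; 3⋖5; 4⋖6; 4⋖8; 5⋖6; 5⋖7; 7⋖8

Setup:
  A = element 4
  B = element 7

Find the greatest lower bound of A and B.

{x : x≤A ∧ x≤B} = {0,3}  (A=4, B=7)
  0 ≤ 3
  3 ≤ 3
glb = 3

Answer: A∧B = 3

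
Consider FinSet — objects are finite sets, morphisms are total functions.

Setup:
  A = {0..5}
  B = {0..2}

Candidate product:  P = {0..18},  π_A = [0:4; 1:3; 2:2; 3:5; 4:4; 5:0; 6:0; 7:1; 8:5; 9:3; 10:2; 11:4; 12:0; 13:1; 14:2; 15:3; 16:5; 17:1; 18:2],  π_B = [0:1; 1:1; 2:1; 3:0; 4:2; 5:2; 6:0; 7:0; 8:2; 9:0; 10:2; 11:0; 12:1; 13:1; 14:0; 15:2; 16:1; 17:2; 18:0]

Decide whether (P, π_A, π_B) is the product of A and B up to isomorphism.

Answer: NOT A VALID PRODUCT — |P|=19 ≠ |A|·|B|=18

Work:
|A|·|B| = 6·3 = 18;  |P| = 19
  → cardinalities differ; no bijection possible.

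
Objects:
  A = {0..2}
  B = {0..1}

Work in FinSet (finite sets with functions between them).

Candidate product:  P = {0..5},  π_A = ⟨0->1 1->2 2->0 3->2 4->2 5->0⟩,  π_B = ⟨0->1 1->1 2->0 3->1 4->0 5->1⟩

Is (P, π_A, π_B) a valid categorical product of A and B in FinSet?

Answer: NOT A VALID PRODUCT — duplicate pair at indices 1,3

Trace:
|A|·|B| = 3·2 = 6;  |P| = 6
Check the pairing map k ↦ (π_A(k), π_B(k)):
  0 -> (1,1)
  1 -> (2,1)
  2 -> (0,0)
  3 -> (2,1)  ✗ repeats pair of k=1
  4 -> (2,0)
  5 -> (0,1)
distinct pairs in image: 5 / 6 needed
  → (2,1) hit at k=1 and k=3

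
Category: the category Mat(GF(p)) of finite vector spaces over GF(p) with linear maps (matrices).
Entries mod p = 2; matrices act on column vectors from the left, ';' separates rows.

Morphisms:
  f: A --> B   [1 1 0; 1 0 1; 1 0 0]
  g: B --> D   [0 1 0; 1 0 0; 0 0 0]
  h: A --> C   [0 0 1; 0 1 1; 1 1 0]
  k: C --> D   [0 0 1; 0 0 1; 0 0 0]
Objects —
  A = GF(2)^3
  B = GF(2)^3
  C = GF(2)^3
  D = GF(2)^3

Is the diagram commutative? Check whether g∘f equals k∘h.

Answer: DOES NOT COMMUTE

Derivation:
Path 1 = f;g:
  e0=⟨1,0,0⟩ f-->⟨1,1,1⟩ g-->⟨1,1,0⟩
  e1=⟨0,1,0⟩ f-->⟨1,0,0⟩ g-->⟨0,1,0⟩
  e2=⟨0,0,1⟩ f-->⟨0,1,0⟩ g-->⟨1,0,0⟩
  result₁ = [1 0 1; 1 1 0; 0 0 0]
Path 2 = h;k:
  e0=⟨1,0,0⟩ h-->⟨0,0,1⟩ k-->⟨1,1,0⟩
  e1=⟨0,1,0⟩ h-->⟨0,1,1⟩ k-->⟨1,1,0⟩
  e2=⟨0,0,1⟩ h-->⟨1,1,0⟩ k-->⟨0,0,0⟩
  result₂ = [1 1 0; 1 1 0; 0 0 0]
Equal? distinct morphisms ✗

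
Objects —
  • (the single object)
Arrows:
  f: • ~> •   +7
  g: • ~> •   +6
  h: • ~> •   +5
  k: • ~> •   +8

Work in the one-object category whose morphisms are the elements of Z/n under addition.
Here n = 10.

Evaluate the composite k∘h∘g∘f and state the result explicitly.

  0 +7≡7 +6≡3 +5≡8 +8≡6  (mod 10)
composite: +6

Answer: +6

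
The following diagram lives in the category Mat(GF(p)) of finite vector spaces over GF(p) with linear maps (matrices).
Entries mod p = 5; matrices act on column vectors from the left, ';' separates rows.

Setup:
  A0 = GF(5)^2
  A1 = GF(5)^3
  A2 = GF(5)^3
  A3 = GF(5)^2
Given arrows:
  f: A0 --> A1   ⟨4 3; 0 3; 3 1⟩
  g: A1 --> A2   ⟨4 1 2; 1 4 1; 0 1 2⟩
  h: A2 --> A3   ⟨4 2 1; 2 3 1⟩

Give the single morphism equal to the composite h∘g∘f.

Answer: ⟨3 0; 1 2⟩

Derivation:
  e0=(1,0) f-->(4,0,3) g-->(2,2,1) h-->(3,1)
  e1=(0,1) f-->(3,3,1) g-->(2,1,0) h-->(0,2)
result: ⟨3 0; 1 2⟩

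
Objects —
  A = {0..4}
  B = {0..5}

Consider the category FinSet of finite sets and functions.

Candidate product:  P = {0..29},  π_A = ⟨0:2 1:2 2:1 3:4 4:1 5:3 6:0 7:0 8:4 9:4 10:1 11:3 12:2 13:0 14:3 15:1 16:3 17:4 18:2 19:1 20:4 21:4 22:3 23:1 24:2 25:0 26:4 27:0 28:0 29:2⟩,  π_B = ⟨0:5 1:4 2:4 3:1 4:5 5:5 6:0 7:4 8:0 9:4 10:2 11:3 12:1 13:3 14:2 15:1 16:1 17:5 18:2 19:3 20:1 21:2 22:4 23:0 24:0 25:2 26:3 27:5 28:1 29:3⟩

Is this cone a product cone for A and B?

|A|·|B| = 5·6 = 30;  |P| = 30
Check the pairing map k ↦ (π_A(k), π_B(k)):
  0 : (2,5)
  1 : (2,4)
  2 : (1,4)
  3 : (4,1)
  4 : (1,5)
  5 : (3,5)
  6 : (0,0)
  7 : (0,4)
  8 : (4,0)
  9 : (4,4)
  10 : (1,2)
  11 : (3,3)
  12 : (2,1)
  13 : (0,3)
  14 : (3,2)
  15 : (1,1)
  16 : (3,1)
  17 : (4,5)
  18 : (2,2)
  19 : (1,3)
  20 : (4,1)  ✗ repeats pair of k=3
  21 : (4,2)
  22 : (3,4)
  23 : (1,0)
  24 : (2,0)
  25 : (0,2)
  26 : (4,3)
  27 : (0,5)
  28 : (0,1)
  29 : (2,3)
distinct pairs in image: 29 / 30 needed
  → (4,1) hit at k=3 and k=20

Answer: NOT A VALID PRODUCT — duplicate pair at indices 3,20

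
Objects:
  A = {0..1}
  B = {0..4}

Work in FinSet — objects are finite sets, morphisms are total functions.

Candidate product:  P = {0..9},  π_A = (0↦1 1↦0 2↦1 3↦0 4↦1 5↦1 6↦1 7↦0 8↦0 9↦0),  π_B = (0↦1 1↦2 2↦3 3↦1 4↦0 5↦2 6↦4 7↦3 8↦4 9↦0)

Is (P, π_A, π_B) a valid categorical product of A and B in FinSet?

|A|·|B| = 2·5 = 10;  |P| = 10
Check the pairing map k ↦ (π_A(k), π_B(k)):
  0 ↦ (1,1)
  1 ↦ (0,2)
  2 ↦ (1,3)
  3 ↦ (0,1)
  4 ↦ (1,0)
  5 ↦ (1,2)
  6 ↦ (1,4)
  7 ↦ (0,3)
  8 ↦ (0,4)
  9 ↦ (0,0)
distinct pairs in image: 10 / 10 needed
  → bijection onto A×B; projections well-typed.

Answer: VALID PRODUCT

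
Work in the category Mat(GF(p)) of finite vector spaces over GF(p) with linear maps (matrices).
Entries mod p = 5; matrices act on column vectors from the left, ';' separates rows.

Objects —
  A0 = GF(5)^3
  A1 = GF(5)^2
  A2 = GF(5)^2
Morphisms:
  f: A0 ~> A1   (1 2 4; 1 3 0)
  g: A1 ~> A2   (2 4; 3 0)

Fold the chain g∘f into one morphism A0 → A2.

Answer: (1 1 3; 3 1 2)

Trace:
  e0=⟨1,0,0⟩ f~>⟨1,1⟩ g~>⟨1,3⟩
  e1=⟨0,1,0⟩ f~>⟨2,3⟩ g~>⟨1,1⟩
  e2=⟨0,0,1⟩ f~>⟨4,0⟩ g~>⟨3,2⟩
⟦path⟧: (1 1 3; 3 1 2)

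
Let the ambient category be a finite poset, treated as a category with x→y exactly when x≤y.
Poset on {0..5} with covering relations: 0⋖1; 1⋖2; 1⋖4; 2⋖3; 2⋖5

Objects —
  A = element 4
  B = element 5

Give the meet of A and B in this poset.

Common predecessors of 4,5: {0,1}
  0 ≤ 1
  1 ≤ 1
glb = 1

Answer: A∧B = 1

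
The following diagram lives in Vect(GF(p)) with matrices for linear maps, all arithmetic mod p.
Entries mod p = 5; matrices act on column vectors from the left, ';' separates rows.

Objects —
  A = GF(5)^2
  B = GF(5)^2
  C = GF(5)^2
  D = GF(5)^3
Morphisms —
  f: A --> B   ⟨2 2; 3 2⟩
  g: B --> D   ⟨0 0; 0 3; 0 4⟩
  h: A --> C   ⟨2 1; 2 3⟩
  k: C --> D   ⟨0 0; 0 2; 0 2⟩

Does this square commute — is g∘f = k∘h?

Answer: DOES NOT COMMUTE

Trace:
Along f;g (path 1):
  e0=(1,0) f-->(2,3) g-->(0,4,2)
  e1=(0,1) f-->(2,2) g-->(0,1,3)
  ⟦path⟧₁ = ⟨0 0; 4 1; 2 3⟩
Along h;k (path 2):
  e0=(1,0) h-->(2,2) k-->(0,4,4)
  e1=(0,1) h-->(1,3) k-->(0,1,1)
  ⟦path⟧₂ = ⟨0 0; 4 1; 4 1⟩
Equal? NO — does not commute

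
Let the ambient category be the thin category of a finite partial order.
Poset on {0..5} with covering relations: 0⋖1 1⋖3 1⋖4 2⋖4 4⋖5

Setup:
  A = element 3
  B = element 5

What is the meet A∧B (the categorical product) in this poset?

Lower bounds of A=3 and B=5: {0,1}
  0 ≤ 1
  1 ≤ 1
glb = 1

Answer: A∧B = 1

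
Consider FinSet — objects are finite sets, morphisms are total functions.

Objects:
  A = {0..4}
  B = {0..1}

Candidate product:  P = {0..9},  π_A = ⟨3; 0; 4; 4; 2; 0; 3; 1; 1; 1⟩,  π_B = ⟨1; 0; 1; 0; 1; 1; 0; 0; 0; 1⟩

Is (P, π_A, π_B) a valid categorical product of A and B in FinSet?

|A|·|B| = 5·2 = 10;  |P| = 10
Check the pairing map k ↦ (π_A(k), π_B(k)):
  0 : (3,1)
  1 : (0,0)
  2 : (4,1)
  3 : (4,0)
  4 : (2,1)
  5 : (0,1)
  6 : (3,0)
  7 : (1,0)
  8 : (1,0)  ✗ repeats pair of k=7
  9 : (1,1)
distinct pairs in image: 9 / 10 needed
  → (1,0) hit at k=7 and k=8

Answer: NOT A VALID PRODUCT — duplicate pair at indices 7,8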